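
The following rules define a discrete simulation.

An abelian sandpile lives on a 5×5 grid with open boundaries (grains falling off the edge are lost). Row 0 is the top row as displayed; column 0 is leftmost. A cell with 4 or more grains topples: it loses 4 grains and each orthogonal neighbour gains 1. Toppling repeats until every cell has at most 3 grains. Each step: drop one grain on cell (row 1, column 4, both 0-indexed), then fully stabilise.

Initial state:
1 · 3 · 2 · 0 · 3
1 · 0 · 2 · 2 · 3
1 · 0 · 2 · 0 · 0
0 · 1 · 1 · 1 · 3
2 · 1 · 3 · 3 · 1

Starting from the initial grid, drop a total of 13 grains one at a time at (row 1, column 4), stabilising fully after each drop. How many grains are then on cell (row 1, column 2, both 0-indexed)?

step 0: 1 · 3 · 2 · 0 · 3
1 · 0 · 2 · 2 · 3
1 · 0 · 2 · 0 · 0
0 · 1 · 1 · 1 · 3
2 · 1 · 3 · 3 · 1
step 1: 1 · 3 · 2 · 1 · 0
1 · 0 · 2 · 3 · 1
1 · 0 · 2 · 0 · 1
0 · 1 · 1 · 1 · 3
2 · 1 · 3 · 3 · 1
step 2: 1 · 3 · 2 · 1 · 0
1 · 0 · 2 · 3 · 2
1 · 0 · 2 · 0 · 1
0 · 1 · 1 · 1 · 3
2 · 1 · 3 · 3 · 1
step 3: 1 · 3 · 2 · 1 · 0
1 · 0 · 2 · 3 · 3
1 · 0 · 2 · 0 · 1
0 · 1 · 1 · 1 · 3
2 · 1 · 3 · 3 · 1
step 4: 1 · 3 · 2 · 2 · 1
1 · 0 · 3 · 0 · 1
1 · 0 · 2 · 1 · 2
0 · 1 · 1 · 1 · 3
2 · 1 · 3 · 3 · 1
step 5: 1 · 3 · 2 · 2 · 1
1 · 0 · 3 · 0 · 2
1 · 0 · 2 · 1 · 2
0 · 1 · 1 · 1 · 3
2 · 1 · 3 · 3 · 1
step 6: 1 · 3 · 2 · 2 · 1
1 · 0 · 3 · 0 · 3
1 · 0 · 2 · 1 · 2
0 · 1 · 1 · 1 · 3
2 · 1 · 3 · 3 · 1
step 7: 1 · 3 · 2 · 2 · 2
1 · 0 · 3 · 1 · 0
1 · 0 · 2 · 1 · 3
0 · 1 · 1 · 1 · 3
2 · 1 · 3 · 3 · 1
step 8: 1 · 3 · 2 · 2 · 2
1 · 0 · 3 · 1 · 1
1 · 0 · 2 · 1 · 3
0 · 1 · 1 · 1 · 3
2 · 1 · 3 · 3 · 1
step 9: 1 · 3 · 2 · 2 · 2
1 · 0 · 3 · 1 · 2
1 · 0 · 2 · 1 · 3
0 · 1 · 1 · 1 · 3
2 · 1 · 3 · 3 · 1
step 10: 1 · 3 · 2 · 2 · 2
1 · 0 · 3 · 1 · 3
1 · 0 · 2 · 1 · 3
0 · 1 · 1 · 1 · 3
2 · 1 · 3 · 3 · 1
step 11: 1 · 3 · 2 · 2 · 3
1 · 0 · 3 · 2 · 1
1 · 0 · 2 · 2 · 1
0 · 1 · 1 · 2 · 0
2 · 1 · 3 · 3 · 2
step 12: 1 · 3 · 2 · 2 · 3
1 · 0 · 3 · 2 · 2
1 · 0 · 2 · 2 · 1
0 · 1 · 1 · 2 · 0
2 · 1 · 3 · 3 · 2
step 13: 1 · 3 · 2 · 2 · 3
1 · 0 · 3 · 2 · 3
1 · 0 · 2 · 2 · 1
0 · 1 · 1 · 2 · 0
2 · 1 · 3 · 3 · 2

3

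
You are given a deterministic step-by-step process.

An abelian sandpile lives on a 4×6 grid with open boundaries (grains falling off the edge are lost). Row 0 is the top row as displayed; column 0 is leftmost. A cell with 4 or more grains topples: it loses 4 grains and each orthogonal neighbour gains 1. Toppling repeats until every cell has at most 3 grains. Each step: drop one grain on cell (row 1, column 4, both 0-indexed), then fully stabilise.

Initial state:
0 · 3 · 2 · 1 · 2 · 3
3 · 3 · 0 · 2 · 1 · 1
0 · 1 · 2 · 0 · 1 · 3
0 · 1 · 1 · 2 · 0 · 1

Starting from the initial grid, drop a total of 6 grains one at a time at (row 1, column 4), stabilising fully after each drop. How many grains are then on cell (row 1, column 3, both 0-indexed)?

3

t=0: 0 · 3 · 2 · 1 · 2 · 3
3 · 3 · 0 · 2 · 1 · 1
0 · 1 · 2 · 0 · 1 · 3
0 · 1 · 1 · 2 · 0 · 1
t=1: 0 · 3 · 2 · 1 · 2 · 3
3 · 3 · 0 · 2 · 2 · 1
0 · 1 · 2 · 0 · 1 · 3
0 · 1 · 1 · 2 · 0 · 1
t=2: 0 · 3 · 2 · 1 · 2 · 3
3 · 3 · 0 · 2 · 3 · 1
0 · 1 · 2 · 0 · 1 · 3
0 · 1 · 1 · 2 · 0 · 1
t=3: 0 · 3 · 2 · 1 · 3 · 3
3 · 3 · 0 · 3 · 0 · 2
0 · 1 · 2 · 0 · 2 · 3
0 · 1 · 1 · 2 · 0 · 1
t=4: 0 · 3 · 2 · 1 · 3 · 3
3 · 3 · 0 · 3 · 1 · 2
0 · 1 · 2 · 0 · 2 · 3
0 · 1 · 1 · 2 · 0 · 1
t=5: 0 · 3 · 2 · 1 · 3 · 3
3 · 3 · 0 · 3 · 2 · 2
0 · 1 · 2 · 0 · 2 · 3
0 · 1 · 1 · 2 · 0 · 1
t=6: 0 · 3 · 2 · 1 · 3 · 3
3 · 3 · 0 · 3 · 3 · 2
0 · 1 · 2 · 0 · 2 · 3
0 · 1 · 1 · 2 · 0 · 1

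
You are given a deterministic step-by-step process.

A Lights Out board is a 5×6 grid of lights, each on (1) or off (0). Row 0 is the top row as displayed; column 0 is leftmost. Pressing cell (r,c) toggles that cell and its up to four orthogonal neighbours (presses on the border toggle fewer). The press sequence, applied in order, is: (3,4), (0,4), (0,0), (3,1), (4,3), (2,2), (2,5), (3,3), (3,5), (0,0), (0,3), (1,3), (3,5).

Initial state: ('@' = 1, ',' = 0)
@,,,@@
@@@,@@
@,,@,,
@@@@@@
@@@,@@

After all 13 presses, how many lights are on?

[0] @,,,@@
@@@,@@
@,,@,,
@@@@@@
@@@,@@
[1] @,,,@@
@@@,@@
@,,@@,
@@@,,,
@@@,,@
[2] @,,@,,
@@@,,@
@,,@@,
@@@,,,
@@@,,@
[3] ,@,@,,
,@@,,@
@,,@@,
@@@,,,
@@@,,@
[4] ,@,@,,
,@@,,@
@@,@@,
,,,,,,
@,@,,@
[5] ,@,@,,
,@@,,@
@@,@@,
,,,@,,
@,,@@@
[6] ,@,@,,
,@,,,@
@,@,@,
,,@@,,
@,,@@@
[7] ,@,@,,
,@,,,,
@,@,,@
,,@@,@
@,,@@@
[8] ,@,@,,
,@,,,,
@,@@,@
,,,,@@
@,,,@@
[9] ,@,@,,
,@,,,,
@,@@,,
,,,,,,
@,,,@,
[10] @,,@,,
@@,,,,
@,@@,,
,,,,,,
@,,,@,
[11] @,@,@,
@@,@,,
@,@@,,
,,,,,,
@,,,@,
[12] @,@@@,
@@@,@,
@,@,,,
,,,,,,
@,,,@,
[13] @,@@@,
@@@,@,
@,@,,@
,,,,@@
@,,,@@

16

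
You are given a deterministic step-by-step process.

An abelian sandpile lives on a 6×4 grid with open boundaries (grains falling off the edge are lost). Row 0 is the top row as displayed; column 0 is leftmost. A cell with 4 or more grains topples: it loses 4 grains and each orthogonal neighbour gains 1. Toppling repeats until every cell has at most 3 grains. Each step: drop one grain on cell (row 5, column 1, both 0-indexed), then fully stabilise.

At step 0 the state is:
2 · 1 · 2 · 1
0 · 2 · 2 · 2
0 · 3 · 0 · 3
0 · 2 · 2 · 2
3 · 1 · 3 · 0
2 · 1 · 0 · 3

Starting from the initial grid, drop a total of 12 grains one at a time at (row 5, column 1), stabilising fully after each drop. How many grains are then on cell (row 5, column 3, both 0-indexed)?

0

gen 0: 2 · 1 · 2 · 1
0 · 2 · 2 · 2
0 · 3 · 0 · 3
0 · 2 · 2 · 2
3 · 1 · 3 · 0
2 · 1 · 0 · 3
gen 1: 2 · 1 · 2 · 1
0 · 2 · 2 · 2
0 · 3 · 0 · 3
0 · 2 · 2 · 2
3 · 1 · 3 · 0
2 · 2 · 0 · 3
gen 2: 2 · 1 · 2 · 1
0 · 2 · 2 · 2
0 · 3 · 0 · 3
0 · 2 · 2 · 2
3 · 1 · 3 · 0
2 · 3 · 0 · 3
gen 3: 2 · 1 · 2 · 1
0 · 2 · 2 · 2
0 · 3 · 0 · 3
0 · 2 · 2 · 2
3 · 2 · 3 · 0
3 · 0 · 1 · 3
gen 4: 2 · 1 · 2 · 1
0 · 2 · 2 · 2
0 · 3 · 0 · 3
0 · 2 · 2 · 2
3 · 2 · 3 · 0
3 · 1 · 1 · 3
gen 5: 2 · 1 · 2 · 1
0 · 2 · 2 · 2
0 · 3 · 0 · 3
0 · 2 · 2 · 2
3 · 2 · 3 · 0
3 · 2 · 1 · 3
gen 6: 2 · 1 · 2 · 1
0 · 2 · 2 · 2
0 · 3 · 0 · 3
0 · 2 · 2 · 2
3 · 2 · 3 · 0
3 · 3 · 1 · 3
gen 7: 2 · 1 · 2 · 1
0 · 2 · 2 · 2
0 · 3 · 0 · 3
1 · 3 · 3 · 2
1 · 1 · 0 · 1
1 · 2 · 3 · 3
gen 8: 2 · 1 · 2 · 1
0 · 2 · 2 · 2
0 · 3 · 0 · 3
1 · 3 · 3 · 2
1 · 1 · 0 · 1
1 · 3 · 3 · 3
gen 9: 2 · 1 · 2 · 1
0 · 2 · 2 · 2
0 · 3 · 0 · 3
1 · 3 · 3 · 2
1 · 2 · 1 · 2
2 · 1 · 1 · 0
gen 10: 2 · 1 · 2 · 1
0 · 2 · 2 · 2
0 · 3 · 0 · 3
1 · 3 · 3 · 2
1 · 2 · 1 · 2
2 · 2 · 1 · 0
gen 11: 2 · 1 · 2 · 1
0 · 2 · 2 · 2
0 · 3 · 0 · 3
1 · 3 · 3 · 2
1 · 2 · 1 · 2
2 · 3 · 1 · 0
gen 12: 2 · 1 · 2 · 1
0 · 2 · 2 · 2
0 · 3 · 0 · 3
1 · 3 · 3 · 2
1 · 3 · 1 · 2
3 · 0 · 2 · 0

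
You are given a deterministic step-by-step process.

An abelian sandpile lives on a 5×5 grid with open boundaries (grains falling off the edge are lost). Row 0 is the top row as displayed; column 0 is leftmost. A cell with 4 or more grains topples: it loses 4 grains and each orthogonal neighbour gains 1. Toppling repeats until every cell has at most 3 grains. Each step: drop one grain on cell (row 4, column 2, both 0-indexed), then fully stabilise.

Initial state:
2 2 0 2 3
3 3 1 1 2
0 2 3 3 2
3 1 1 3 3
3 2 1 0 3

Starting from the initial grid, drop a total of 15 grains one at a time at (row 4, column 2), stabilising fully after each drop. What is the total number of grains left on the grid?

0) 2 2 0 2 3
3 3 1 1 2
0 2 3 3 2
3 1 1 3 3
3 2 1 0 3
1) 2 2 0 2 3
3 3 1 1 2
0 2 3 3 2
3 1 1 3 3
3 2 2 0 3
2) 2 2 0 2 3
3 3 1 1 2
0 2 3 3 2
3 1 1 3 3
3 2 3 0 3
3) 2 2 0 2 3
3 3 1 1 2
0 2 3 3 2
3 1 2 3 3
3 3 0 1 3
4) 2 2 0 2 3
3 3 1 1 2
0 2 3 3 2
3 1 2 3 3
3 3 1 1 3
5) 2 2 0 2 3
3 3 1 1 2
0 2 3 3 2
3 1 2 3 3
3 3 2 1 3
6) 2 2 0 2 3
3 3 1 1 2
0 2 3 3 2
3 1 2 3 3
3 3 3 1 3
7) 2 2 0 2 3
3 3 1 1 2
1 2 3 3 2
0 3 3 3 3
1 1 1 2 3
8) 2 2 0 2 3
3 3 1 1 2
1 2 3 3 2
0 3 3 3 3
1 1 2 2 3
9) 2 2 0 2 3
3 3 1 1 2
1 2 3 3 2
0 3 3 3 3
1 1 3 2 3
10) 3 3 0 2 3
0 1 3 2 3
3 1 2 2 0
1 1 3 3 2
1 3 2 1 1
11) 3 3 0 2 3
0 1 3 2 3
3 1 2 2 0
1 1 3 3 2
1 3 3 1 1
12) 3 3 0 2 3
0 1 3 2 3
3 1 3 3 0
1 3 1 0 3
2 0 2 3 1
13) 3 3 0 2 3
0 1 3 2 3
3 1 3 3 0
1 3 1 0 3
2 0 3 3 1
14) 3 3 0 2 3
0 1 3 2 3
3 1 3 3 0
1 3 2 1 3
2 1 1 0 2
15) 3 3 0 2 3
0 1 3 2 3
3 1 3 3 0
1 3 2 1 3
2 1 2 0 2

47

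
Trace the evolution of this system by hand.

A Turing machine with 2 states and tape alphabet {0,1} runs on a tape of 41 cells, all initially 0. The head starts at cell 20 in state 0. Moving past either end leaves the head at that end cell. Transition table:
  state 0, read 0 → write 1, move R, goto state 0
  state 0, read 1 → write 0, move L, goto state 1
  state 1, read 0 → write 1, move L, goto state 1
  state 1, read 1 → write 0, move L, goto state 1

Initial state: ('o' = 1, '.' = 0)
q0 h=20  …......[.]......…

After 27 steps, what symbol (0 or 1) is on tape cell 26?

k=0  q0 h=20  …......[.]......…
k=1  q0 h=21  ….....o[.]......…
k=2  q0 h=22  …....oo[.]......…
k=3  q0 h=23  …...ooo[.]......…
k=4  q0 h=24  …..oooo[.]......…
k=5  q0 h=25  ….ooooo[.]......…
k=6  q0 h=26  …oooooo[.]......…
k=7  q0 h=27  …oooooo[.]......…
k=8  q0 h=28  …oooooo[.]......…
k=9  q0 h=29  …oooooo[.]......…
k=10  q0 h=30  …oooooo[.]......…
k=11  q0 h=31  …oooooo[.]......…
k=12  q0 h=32  …oooooo[.]......…
k=13  q0 h=33  …oooooo[.]......…
k=14  q0 h=34  …oooooo[.]......|
k=15  q0 h=35  …oooooo[.].....|
k=16  q0 h=36  …oooooo[.]....|
k=17  q0 h=37  …oooooo[.]...|
k=18  q0 h=38  …oooooo[.]..|
k=19  q0 h=39  …oooooo[.].|
k=20  q0 h=40  …oooooo[.]|
k=21  q0 h=40  …oooooo[o]|
k=22  q1 h=39  …oooooo[o].|
k=23  q1 h=38  …oooooo[o]..|
k=24  q1 h=37  …oooooo[o]...|
k=25  q1 h=36  …oooooo[o]....|
k=26  q1 h=35  …oooooo[o].....|
k=27  q1 h=34  …oooooo[o]......|

1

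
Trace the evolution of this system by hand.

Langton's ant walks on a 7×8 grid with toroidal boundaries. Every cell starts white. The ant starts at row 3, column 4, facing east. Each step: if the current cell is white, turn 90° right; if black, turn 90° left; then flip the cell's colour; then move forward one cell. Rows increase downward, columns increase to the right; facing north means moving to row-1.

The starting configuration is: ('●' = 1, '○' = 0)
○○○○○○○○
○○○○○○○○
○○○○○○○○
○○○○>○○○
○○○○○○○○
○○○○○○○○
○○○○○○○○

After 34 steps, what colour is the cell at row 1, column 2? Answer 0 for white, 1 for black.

k=0  ○○○○○○○○
○○○○○○○○
○○○○○○○○
○○○○>○○○
○○○○○○○○
○○○○○○○○
○○○○○○○○
k=1  ○○○○○○○○
○○○○○○○○
○○○○○○○○
○○○○●○○○
○○○○v○○○
○○○○○○○○
○○○○○○○○
k=2  ○○○○○○○○
○○○○○○○○
○○○○○○○○
○○○○●○○○
○○○<●○○○
○○○○○○○○
○○○○○○○○
k=3  ○○○○○○○○
○○○○○○○○
○○○○○○○○
○○○^●○○○
○○○●●○○○
○○○○○○○○
○○○○○○○○
k=4  ○○○○○○○○
○○○○○○○○
○○○○○○○○
○○○●>○○○
○○○●●○○○
○○○○○○○○
○○○○○○○○
k=5  ○○○○○○○○
○○○○○○○○
○○○○^○○○
○○○●○○○○
○○○●●○○○
○○○○○○○○
○○○○○○○○
k=6  ○○○○○○○○
○○○○○○○○
○○○○●>○○
○○○●○○○○
○○○●●○○○
○○○○○○○○
○○○○○○○○
k=7  ○○○○○○○○
○○○○○○○○
○○○○●●○○
○○○●○v○○
○○○●●○○○
○○○○○○○○
○○○○○○○○
k=8  ○○○○○○○○
○○○○○○○○
○○○○●●○○
○○○●<●○○
○○○●●○○○
○○○○○○○○
○○○○○○○○
k=9  ○○○○○○○○
○○○○○○○○
○○○○^●○○
○○○●●●○○
○○○●●○○○
○○○○○○○○
○○○○○○○○
k=10  ○○○○○○○○
○○○○○○○○
○○○<○●○○
○○○●●●○○
○○○●●○○○
○○○○○○○○
○○○○○○○○
k=11  ○○○○○○○○
○○○^○○○○
○○○●○●○○
○○○●●●○○
○○○●●○○○
○○○○○○○○
○○○○○○○○
k=12  ○○○○○○○○
○○○●>○○○
○○○●○●○○
○○○●●●○○
○○○●●○○○
○○○○○○○○
○○○○○○○○
k=13  ○○○○○○○○
○○○●●○○○
○○○●v●○○
○○○●●●○○
○○○●●○○○
○○○○○○○○
○○○○○○○○
k=14  ○○○○○○○○
○○○●●○○○
○○○<●●○○
○○○●●●○○
○○○●●○○○
○○○○○○○○
○○○○○○○○
k=15  ○○○○○○○○
○○○●●○○○
○○○○●●○○
○○○v●●○○
○○○●●○○○
○○○○○○○○
○○○○○○○○
k=16  ○○○○○○○○
○○○●●○○○
○○○○●●○○
○○○○>●○○
○○○●●○○○
○○○○○○○○
○○○○○○○○
k=17  ○○○○○○○○
○○○●●○○○
○○○○^●○○
○○○○○●○○
○○○●●○○○
○○○○○○○○
○○○○○○○○
k=18  ○○○○○○○○
○○○●●○○○
○○○<○●○○
○○○○○●○○
○○○●●○○○
○○○○○○○○
○○○○○○○○
k=19  ○○○○○○○○
○○○^●○○○
○○○●○●○○
○○○○○●○○
○○○●●○○○
○○○○○○○○
○○○○○○○○
k=20  ○○○○○○○○
○○<○●○○○
○○○●○●○○
○○○○○●○○
○○○●●○○○
○○○○○○○○
○○○○○○○○
k=21  ○○^○○○○○
○○●○●○○○
○○○●○●○○
○○○○○●○○
○○○●●○○○
○○○○○○○○
○○○○○○○○
k=22  ○○●>○○○○
○○●○●○○○
○○○●○●○○
○○○○○●○○
○○○●●○○○
○○○○○○○○
○○○○○○○○
k=23  ○○●●○○○○
○○●v●○○○
○○○●○●○○
○○○○○●○○
○○○●●○○○
○○○○○○○○
○○○○○○○○
k=24  ○○●●○○○○
○○<●●○○○
○○○●○●○○
○○○○○●○○
○○○●●○○○
○○○○○○○○
○○○○○○○○
k=25  ○○●●○○○○
○○○●●○○○
○○v●○●○○
○○○○○●○○
○○○●●○○○
○○○○○○○○
○○○○○○○○
k=26  ○○●●○○○○
○○○●●○○○
○<●●○●○○
○○○○○●○○
○○○●●○○○
○○○○○○○○
○○○○○○○○
k=27  ○○●●○○○○
○^○●●○○○
○●●●○●○○
○○○○○●○○
○○○●●○○○
○○○○○○○○
○○○○○○○○
k=28  ○○●●○○○○
○●>●●○○○
○●●●○●○○
○○○○○●○○
○○○●●○○○
○○○○○○○○
○○○○○○○○
k=29  ○○●●○○○○
○●●●●○○○
○●v●○●○○
○○○○○●○○
○○○●●○○○
○○○○○○○○
○○○○○○○○
k=30  ○○●●○○○○
○●●●●○○○
○●○>○●○○
○○○○○●○○
○○○●●○○○
○○○○○○○○
○○○○○○○○
k=31  ○○●●○○○○
○●●^●○○○
○●○○○●○○
○○○○○●○○
○○○●●○○○
○○○○○○○○
○○○○○○○○
k=32  ○○●●○○○○
○●<○●○○○
○●○○○●○○
○○○○○●○○
○○○●●○○○
○○○○○○○○
○○○○○○○○
k=33  ○○●●○○○○
○●○○●○○○
○●v○○●○○
○○○○○●○○
○○○●●○○○
○○○○○○○○
○○○○○○○○
k=34  ○○●●○○○○
○●○○●○○○
○<●○○●○○
○○○○○●○○
○○○●●○○○
○○○○○○○○
○○○○○○○○

0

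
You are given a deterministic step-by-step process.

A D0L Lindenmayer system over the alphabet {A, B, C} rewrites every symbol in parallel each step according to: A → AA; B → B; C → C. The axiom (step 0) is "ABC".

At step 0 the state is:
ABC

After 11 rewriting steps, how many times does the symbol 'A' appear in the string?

2048

step 0: ABC
step 1: AABC
step 2: AAAABC
step 3: AAAAAAAABC
step 4: AAAAAAAAAAAAAAAABC
step 5: AAAAAAAAAAAAAAAAAAAAAAAAAAAAAAAABC
step 6: AAAAAAAAAAAAAAAAAAAAAAAAAAAAAAAAAAAAAAAAAAAAAAAAAAAAAAAAAAAAAAAABC
step 7: AAAAAAAAAAAAAAAAAAAAAAAAAAAAAAAAAAAAAAAAAAAAAAAAAAAAAAAAAA…AAAAAAAAAAAAAAAAAAAAAAAAAAAAAAAAAAAAAAAAAAAAAAAAAAAAAAAABC  (len 130)
step 8: AAAAAAAAAAAAAAAAAAAAAAAAAAAAAAAAAAAAAAAAAAAAAAAAAAAAAAAAAA…AAAAAAAAAAAAAAAAAAAAAAAAAAAAAAAAAAAAAAAAAAAAAAAAAAAAAAAABC  (len 258)
step 9: AAAAAAAAAAAAAAAAAAAAAAAAAAAAAAAAAAAAAAAAAAAAAAAAAAAAAAAAAA…AAAAAAAAAAAAAAAAAAAAAAAAAAAAAAAAAAAAAAAAAAAAAAAAAAAAAAAABC  (len 514)
step 10: AAAAAAAAAAAAAAAAAAAAAAAAAAAAAAAAAAAAAAAAAAAAAAAAAAAAAAAAAA…AAAAAAAAAAAAAAAAAAAAAAAAAAAAAAAAAAAAAAAAAAAAAAAAAAAAAAAABC  (len 1026)
step 11: AAAAAAAAAAAAAAAAAAAAAAAAAAAAAAAAAAAAAAAAAAAAAAAAAAAAAAAAAA…AAAAAAAAAAAAAAAAAAAAAAAAAAAAAAAAAAAAAAAAAAAAAAAAAAAAAAAABC  (len 2050)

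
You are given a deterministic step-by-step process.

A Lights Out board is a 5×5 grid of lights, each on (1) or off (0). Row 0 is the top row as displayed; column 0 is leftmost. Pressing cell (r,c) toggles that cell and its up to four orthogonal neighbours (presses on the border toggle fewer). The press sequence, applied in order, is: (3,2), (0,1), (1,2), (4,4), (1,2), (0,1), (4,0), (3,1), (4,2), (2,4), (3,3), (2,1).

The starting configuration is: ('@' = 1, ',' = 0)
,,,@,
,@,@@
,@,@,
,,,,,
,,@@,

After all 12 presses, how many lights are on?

0) ,,,@,
,@,@@
,@,@,
,,,,,
,,@@,
1) ,,,@,
,@,@@
,@@@,
,@@@,
,,,@,
2) @@@@,
,,,@@
,@@@,
,@@@,
,,,@,
3) @@,@,
,@@,@
,@,@,
,@@@,
,,,@,
4) @@,@,
,@@,@
,@,@,
,@@@@
,,,,@
5) @@@@,
,,,@@
,@@@,
,@@@@
,,,,@
6) ,,,@,
,@,@@
,@@@,
,@@@@
,,,,@
7) ,,,@,
,@,@@
,@@@,
@@@@@
@@,,@
8) ,,,@,
,@,@@
,,@@,
,,,@@
@,,,@
9) ,,,@,
,@,@@
,,@@,
,,@@@
@@@@@
10) ,,,@,
,@,@,
,,@,@
,,@@,
@@@@@
11) ,,,@,
,@,@,
,,@@@
,,,,@
@@@,@
12) ,,,@,
,,,@,
@@,@@
,@,,@
@@@,@

12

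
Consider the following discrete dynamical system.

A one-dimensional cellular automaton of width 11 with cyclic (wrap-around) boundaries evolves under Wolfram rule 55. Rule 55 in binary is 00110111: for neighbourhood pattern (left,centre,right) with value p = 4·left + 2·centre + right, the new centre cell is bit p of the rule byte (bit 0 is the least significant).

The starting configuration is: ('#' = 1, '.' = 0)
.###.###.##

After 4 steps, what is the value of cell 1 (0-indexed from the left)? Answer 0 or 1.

gen 0: .###.###.##
gen 1: #...#...#..
gen 2: ###########
gen 3: ...........
gen 4: ###########

1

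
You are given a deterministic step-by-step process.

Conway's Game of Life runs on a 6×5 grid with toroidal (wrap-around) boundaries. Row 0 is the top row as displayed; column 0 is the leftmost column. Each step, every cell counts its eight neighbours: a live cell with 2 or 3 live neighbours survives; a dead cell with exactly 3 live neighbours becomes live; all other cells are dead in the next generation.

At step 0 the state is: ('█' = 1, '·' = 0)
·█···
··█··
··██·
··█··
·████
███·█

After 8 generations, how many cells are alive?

k=0  ·█···
··█··
··██·
··█··
·████
███·█
k=1  ···█·
·███·
·███·
····█
····█
····█
k=2  ···██
·█··█
██··█
█·█·█
█··██
···██
k=3  ··█··
·██··
··█··
··█··
·██··
··█··
k=4  ··██·
·███·
··██·
··██·
·███·
··██·
k=5  ····█
·█··█
····█
····█
·█··█
····█
k=6  ···██
···██
···██
···██
···██
···██
k=7  █·█··
█·█··
█·█··
█·█··
█·█··
█·█··
k=8  █·███
█·███
█·███
█·███
█·███
█·███

24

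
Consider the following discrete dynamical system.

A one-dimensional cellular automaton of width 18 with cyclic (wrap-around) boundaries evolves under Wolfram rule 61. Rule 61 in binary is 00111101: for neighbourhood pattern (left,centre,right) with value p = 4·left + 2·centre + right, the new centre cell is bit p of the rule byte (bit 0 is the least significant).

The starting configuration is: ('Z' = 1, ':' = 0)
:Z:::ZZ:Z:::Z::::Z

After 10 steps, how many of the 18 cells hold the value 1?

t=0: :Z:::ZZ:Z:::Z::::Z
t=1: ZZZZ:Z:ZZZZ:ZZZZ:Z
t=2: ::::ZZZZ:::ZZ:::ZZ
t=3: ZZZ:Z:::ZZ:Z:ZZ:Z:
t=4: Z::ZZZZ:Z:ZZZZ:ZZZ
t=5: :Z:Z:::ZZZZ:::ZZ::
t=6: :ZZZZZ:Z:::ZZ:Z:ZZ
t=7: ZZ::::ZZZZ:Z:ZZZZ:
t=8: Z:ZZZ:Z:::ZZZZ:::Z
t=9: :ZZ::ZZZZ:Z:::ZZ:Z
t=10: ZZ:Z:Z:::ZZZZ:Z:ZZ

11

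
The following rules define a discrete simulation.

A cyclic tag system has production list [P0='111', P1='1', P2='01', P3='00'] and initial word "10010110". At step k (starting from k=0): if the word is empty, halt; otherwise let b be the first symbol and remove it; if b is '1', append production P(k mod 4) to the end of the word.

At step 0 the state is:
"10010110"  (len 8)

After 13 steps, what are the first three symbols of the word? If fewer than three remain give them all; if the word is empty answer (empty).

gen 0: "10010110"  (len 8)
gen 1: "0010110111"  (len 10)
gen 2: "010110111"  (len 9)
gen 3: "10110111"  (len 8)
gen 4: "011011100"  (len 9)
gen 5: "11011100"  (len 8)
gen 6: "10111001"  (len 8)
gen 7: "011100101"  (len 9)
gen 8: "11100101"  (len 8)
gen 9: "1100101111"  (len 10)
gen 10: "1001011111"  (len 10)
gen 11: "00101111101"  (len 11)
gen 12: "0101111101"  (len 10)
gen 13: "101111101"  (len 9)

101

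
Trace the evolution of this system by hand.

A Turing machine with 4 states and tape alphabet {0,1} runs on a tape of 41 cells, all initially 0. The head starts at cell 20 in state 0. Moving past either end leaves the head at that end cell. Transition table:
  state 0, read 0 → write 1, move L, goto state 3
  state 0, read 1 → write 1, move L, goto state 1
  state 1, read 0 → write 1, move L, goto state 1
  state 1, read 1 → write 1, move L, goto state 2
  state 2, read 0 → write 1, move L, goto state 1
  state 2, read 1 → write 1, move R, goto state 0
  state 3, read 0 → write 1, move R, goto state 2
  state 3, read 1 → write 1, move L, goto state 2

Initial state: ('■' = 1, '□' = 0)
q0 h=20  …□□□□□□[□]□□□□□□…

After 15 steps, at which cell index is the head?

11

t=0: q0 h=20  …□□□□□□[□]□□□□□□…
t=1: q3 h=19  …□□□□□□[□]■□□□□□…
t=2: q2 h=20  …□□□□□■[■]□□□□□□…
t=3: q0 h=21  …□□□□■■[□]□□□□□□…
t=4: q3 h=20  …□□□□□■[■]■□□□□□…
t=5: q2 h=19  …□□□□□□[■]■■□□□□…
t=6: q0 h=20  …□□□□□■[■]■□□□□□…
t=7: q1 h=19  …□□□□□□[■]■■□□□□…
t=8: q2 h=18  …□□□□□□[□]■■■□□□…
t=9: q1 h=17  …□□□□□□[□]■■■■□□…
t=10: q1 h=16  …□□□□□□[□]■■■■■□…
t=11: q1 h=15  …□□□□□□[□]■■■■■■…
t=12: q1 h=14  …□□□□□□[□]■■■■■■…
t=13: q1 h=13  …□□□□□□[□]■■■■■■…
t=14: q1 h=12  …□□□□□□[□]■■■■■■…
t=15: q1 h=11  …□□□□□□[□]■■■■■■…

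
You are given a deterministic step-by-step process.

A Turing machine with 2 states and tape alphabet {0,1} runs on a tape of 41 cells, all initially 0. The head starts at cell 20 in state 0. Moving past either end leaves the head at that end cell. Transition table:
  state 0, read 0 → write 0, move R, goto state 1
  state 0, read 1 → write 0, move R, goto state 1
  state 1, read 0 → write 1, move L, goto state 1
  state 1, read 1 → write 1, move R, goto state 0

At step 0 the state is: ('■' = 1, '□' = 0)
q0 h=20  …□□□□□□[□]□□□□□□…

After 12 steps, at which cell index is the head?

step 0: q0 h=20  …□□□□□□[□]□□□□□□…
step 1: q1 h=21  …□□□□□□[□]□□□□□□…
step 2: q1 h=20  …□□□□□□[□]■□□□□□…
step 3: q1 h=19  …□□□□□□[□]■■□□□□…
step 4: q1 h=18  …□□□□□□[□]■■■□□□…
step 5: q1 h=17  …□□□□□□[□]■■■■□□…
step 6: q1 h=16  …□□□□□□[□]■■■■■□…
step 7: q1 h=15  …□□□□□□[□]■■■■■■…
step 8: q1 h=14  …□□□□□□[□]■■■■■■…
step 9: q1 h=13  …□□□□□□[□]■■■■■■…
step 10: q1 h=12  …□□□□□□[□]■■■■■■…
step 11: q1 h=11  …□□□□□□[□]■■■■■■…
step 12: q1 h=10  …□□□□□□[□]■■■■■■…

10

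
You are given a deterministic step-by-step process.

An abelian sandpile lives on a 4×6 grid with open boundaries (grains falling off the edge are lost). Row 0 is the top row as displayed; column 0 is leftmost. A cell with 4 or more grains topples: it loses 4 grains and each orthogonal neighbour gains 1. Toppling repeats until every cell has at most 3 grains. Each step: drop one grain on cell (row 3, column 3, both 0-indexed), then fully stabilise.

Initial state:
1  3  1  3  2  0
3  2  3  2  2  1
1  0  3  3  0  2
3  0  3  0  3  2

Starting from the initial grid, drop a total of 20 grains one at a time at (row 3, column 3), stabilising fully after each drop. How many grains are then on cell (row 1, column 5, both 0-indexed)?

3

0) 1  3  1  3  2  0
3  2  3  2  2  1
1  0  3  3  0  2
3  0  3  0  3  2
1) 1  3  1  3  2  0
3  2  3  2  2  1
1  0  3  3  0  2
3  0  3  1  3  2
2) 1  3  1  3  2  0
3  2  3  2  2  1
1  0  3  3  0  2
3  0  3  2  3  2
3) 1  3  1  3  2  0
3  2  3  2  2  1
1  0  3  3  0  2
3  0  3  3  3  2
4) 1  3  3  0  3  0
3  3  1  1  3  1
1  1  2  2  2  2
3  1  1  3  0  3
5) 1  3  3  0  3  0
3  3  1  1  3  1
1  1  2  3  2  2
3  1  2  0  1  3
6) 1  3  3  0  3  0
3  3  1  1  3  1
1  1  2  3  2  2
3  1  2  1  1  3
7) 1  3  3  0  3  0
3  3  1  1  3  1
1  1  2  3  2  2
3  1  2  2  1  3
8) 1  3  3  0  3  0
3  3  1  1  3  1
1  1  2  3  2  2
3  1  2  3  1  3
9) 1  3  3  0  3  0
3  3  1  2  3  1
1  1  3  0  3  2
3  1  3  1  2  3
10) 1  3  3  0  3  0
3  3  1  2  3  1
1  1  3  0  3  2
3  1  3  2  2  3
11) 1  3  3  0  3  0
3  3  1  2  3  1
1  1  3  0  3  2
3  1  3  3  2  3
12) 1  3  3  0  3  0
3  3  2  2  3  1
1  2  0  2  3  2
3  2  1  1  3  3
13) 1  3  3  0  3  0
3  3  2  2  3  1
1  2  0  2  3  2
3  2  1  2  3  3
14) 1  3  3  0  3  0
3  3  2  2  3  1
1  2  0  2  3  2
3  2  1  3  3  3
15) 1  3  3  2  0  1
3  3  3  0  2  3
1  2  1  1  3  0
3  2  2  2  2  1
16) 1  3  3  2  0  1
3  3  3  0  2  3
1  2  1  1  3  0
3  2  2  3  2  1
17) 1  3  3  2  0  1
3  3  3  0  2  3
1  2  1  2  3  0
3  2  3  0  3  1
18) 1  3  3  2  0  1
3  3  3  0  2  3
1  2  1  2  3  0
3  2  3  1  3  1
19) 1  3  3  2  0  1
3  3  3  0  2  3
1  2  1  2  3  0
3  2  3  2  3  1
20) 1  3  3  2  0  1
3  3  3  0  2  3
1  2  1  2  3  0
3  2  3  3  3  1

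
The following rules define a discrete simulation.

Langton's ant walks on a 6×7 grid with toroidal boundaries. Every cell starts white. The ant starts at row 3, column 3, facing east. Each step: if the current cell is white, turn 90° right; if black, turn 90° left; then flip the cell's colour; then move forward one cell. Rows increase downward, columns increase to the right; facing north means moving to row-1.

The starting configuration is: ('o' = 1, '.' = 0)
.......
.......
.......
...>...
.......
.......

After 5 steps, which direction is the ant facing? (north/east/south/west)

step 0: .......
.......
.......
...>...
.......
.......
step 1: .......
.......
.......
...o...
...v...
.......
step 2: .......
.......
.......
...o...
..<o...
.......
step 3: .......
.......
.......
..^o...
..oo...
.......
step 4: .......
.......
.......
..o>...
..oo...
.......
step 5: .......
.......
...^...
..o....
..oo...
.......

north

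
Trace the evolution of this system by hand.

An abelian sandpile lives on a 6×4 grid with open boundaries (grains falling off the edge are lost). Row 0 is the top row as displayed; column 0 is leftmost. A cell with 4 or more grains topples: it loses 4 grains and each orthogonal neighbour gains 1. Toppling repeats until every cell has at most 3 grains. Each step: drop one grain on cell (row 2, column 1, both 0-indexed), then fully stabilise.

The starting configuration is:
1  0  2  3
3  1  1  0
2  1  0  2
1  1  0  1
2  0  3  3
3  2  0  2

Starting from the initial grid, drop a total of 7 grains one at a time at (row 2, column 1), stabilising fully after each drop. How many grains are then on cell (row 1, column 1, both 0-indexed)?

gen 0: 1  0  2  3
3  1  1  0
2  1  0  2
1  1  0  1
2  0  3  3
3  2  0  2
gen 1: 1  0  2  3
3  1  1  0
2  2  0  2
1  1  0  1
2  0  3  3
3  2  0  2
gen 2: 1  0  2  3
3  1  1  0
2  3  0  2
1  1  0  1
2  0  3  3
3  2  0  2
gen 3: 1  0  2  3
3  2  1  0
3  0  1  2
1  2  0  1
2  0  3  3
3  2  0  2
gen 4: 1  0  2  3
3  2  1  0
3  1  1  2
1  2  0  1
2  0  3  3
3  2  0  2
gen 5: 1  0  2  3
3  2  1  0
3  2  1  2
1  2  0  1
2  0  3  3
3  2  0  2
gen 6: 1  0  2  3
3  2  1  0
3  3  1  2
1  2  0  1
2  0  3  3
3  2  0  2
gen 7: 2  1  2  3
1  0  2  0
1  2  2  2
2  3  0  1
2  0  3  3
3  2  0  2

0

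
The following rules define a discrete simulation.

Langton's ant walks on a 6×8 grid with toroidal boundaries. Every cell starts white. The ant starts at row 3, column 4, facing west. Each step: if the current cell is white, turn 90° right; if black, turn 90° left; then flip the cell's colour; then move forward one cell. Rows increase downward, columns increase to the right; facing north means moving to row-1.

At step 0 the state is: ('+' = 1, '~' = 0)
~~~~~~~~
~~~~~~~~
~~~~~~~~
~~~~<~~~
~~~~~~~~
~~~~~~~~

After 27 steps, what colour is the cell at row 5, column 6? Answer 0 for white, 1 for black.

0) ~~~~~~~~
~~~~~~~~
~~~~~~~~
~~~~<~~~
~~~~~~~~
~~~~~~~~
1) ~~~~~~~~
~~~~~~~~
~~~~^~~~
~~~~+~~~
~~~~~~~~
~~~~~~~~
2) ~~~~~~~~
~~~~~~~~
~~~~+>~~
~~~~+~~~
~~~~~~~~
~~~~~~~~
3) ~~~~~~~~
~~~~~~~~
~~~~++~~
~~~~+v~~
~~~~~~~~
~~~~~~~~
4) ~~~~~~~~
~~~~~~~~
~~~~++~~
~~~~<+~~
~~~~~~~~
~~~~~~~~
5) ~~~~~~~~
~~~~~~~~
~~~~++~~
~~~~~+~~
~~~~v~~~
~~~~~~~~
6) ~~~~~~~~
~~~~~~~~
~~~~++~~
~~~~~+~~
~~~<+~~~
~~~~~~~~
7) ~~~~~~~~
~~~~~~~~
~~~~++~~
~~~^~+~~
~~~++~~~
~~~~~~~~
8) ~~~~~~~~
~~~~~~~~
~~~~++~~
~~~+>+~~
~~~++~~~
~~~~~~~~
9) ~~~~~~~~
~~~~~~~~
~~~~++~~
~~~+++~~
~~~+v~~~
~~~~~~~~
10) ~~~~~~~~
~~~~~~~~
~~~~++~~
~~~+++~~
~~~+~>~~
~~~~~~~~
11) ~~~~~~~~
~~~~~~~~
~~~~++~~
~~~+++~~
~~~+~+~~
~~~~~v~~
12) ~~~~~~~~
~~~~~~~~
~~~~++~~
~~~+++~~
~~~+~+~~
~~~~<+~~
13) ~~~~~~~~
~~~~~~~~
~~~~++~~
~~~+++~~
~~~+^+~~
~~~~++~~
14) ~~~~~~~~
~~~~~~~~
~~~~++~~
~~~+++~~
~~~++>~~
~~~~++~~
15) ~~~~~~~~
~~~~~~~~
~~~~++~~
~~~++^~~
~~~++~~~
~~~~++~~
16) ~~~~~~~~
~~~~~~~~
~~~~++~~
~~~+<~~~
~~~++~~~
~~~~++~~
17) ~~~~~~~~
~~~~~~~~
~~~~++~~
~~~+~~~~
~~~+v~~~
~~~~++~~
18) ~~~~~~~~
~~~~~~~~
~~~~++~~
~~~+~~~~
~~~+~>~~
~~~~++~~
19) ~~~~~~~~
~~~~~~~~
~~~~++~~
~~~+~~~~
~~~+~+~~
~~~~+v~~
20) ~~~~~~~~
~~~~~~~~
~~~~++~~
~~~+~~~~
~~~+~+~~
~~~~+~>~
21) ~~~~~~v~
~~~~~~~~
~~~~++~~
~~~+~~~~
~~~+~+~~
~~~~+~+~
22) ~~~~~<+~
~~~~~~~~
~~~~++~~
~~~+~~~~
~~~+~+~~
~~~~+~+~
23) ~~~~~++~
~~~~~~~~
~~~~++~~
~~~+~~~~
~~~+~+~~
~~~~+^+~
24) ~~~~~++~
~~~~~~~~
~~~~++~~
~~~+~~~~
~~~+~+~~
~~~~++>~
25) ~~~~~++~
~~~~~~~~
~~~~++~~
~~~+~~~~
~~~+~+^~
~~~~++~~
26) ~~~~~++~
~~~~~~~~
~~~~++~~
~~~+~~~~
~~~+~++>
~~~~++~~
27) ~~~~~++~
~~~~~~~~
~~~~++~~
~~~+~~~~
~~~+~+++
~~~~++~v

0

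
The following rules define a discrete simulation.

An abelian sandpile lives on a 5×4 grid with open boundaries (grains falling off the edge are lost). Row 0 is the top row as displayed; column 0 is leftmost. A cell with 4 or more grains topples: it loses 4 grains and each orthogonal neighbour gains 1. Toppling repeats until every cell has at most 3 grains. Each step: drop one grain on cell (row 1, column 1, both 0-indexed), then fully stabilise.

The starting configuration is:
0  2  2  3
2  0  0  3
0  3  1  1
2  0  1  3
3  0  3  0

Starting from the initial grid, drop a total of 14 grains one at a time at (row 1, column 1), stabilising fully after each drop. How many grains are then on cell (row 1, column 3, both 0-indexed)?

t=0: 0  2  2  3
2  0  0  3
0  3  1  1
2  0  1  3
3  0  3  0
t=1: 0  2  2  3
2  1  0  3
0  3  1  1
2  0  1  3
3  0  3  0
t=2: 0  2  2  3
2  2  0  3
0  3  1  1
2  0  1  3
3  0  3  0
t=3: 0  2  2  3
2  3  0  3
0  3  1  1
2  0  1  3
3  0  3  0
t=4: 0  3  2  3
3  1  1  3
1  0  2  1
2  1  1  3
3  0  3  0
t=5: 0  3  2  3
3  2  1  3
1  0  2  1
2  1  1  3
3  0  3  0
t=6: 0  3  2  3
3  3  1  3
1  0  2  1
2  1  1  3
3  0  3  0
t=7: 2  0  3  3
0  2  2  3
2  1  2  1
2  1  1  3
3  0  3  0
t=8: 2  0  3  3
0  3  2  3
2  1  2  1
2  1  1  3
3  0  3  0
t=9: 2  1  3  3
1  0  3  3
2  2  2  1
2  1  1  3
3  0  3  0
t=10: 2  1  3  3
1  1  3  3
2  2  2  1
2  1  1  3
3  0  3  0
t=11: 2  1  3  3
1  2  3  3
2  2  2  1
2  1  1  3
3  0  3  0
t=12: 2  1  3  3
1  3  3  3
2  2  2  1
2  1  1  3
3  0  3  0
t=13: 2  3  1  1
2  1  2  1
2  3  3  2
2  1  1  3
3  0  3  0
t=14: 2  3  1  1
2  2  2  1
2  3  3  2
2  1  1  3
3  0  3  0

1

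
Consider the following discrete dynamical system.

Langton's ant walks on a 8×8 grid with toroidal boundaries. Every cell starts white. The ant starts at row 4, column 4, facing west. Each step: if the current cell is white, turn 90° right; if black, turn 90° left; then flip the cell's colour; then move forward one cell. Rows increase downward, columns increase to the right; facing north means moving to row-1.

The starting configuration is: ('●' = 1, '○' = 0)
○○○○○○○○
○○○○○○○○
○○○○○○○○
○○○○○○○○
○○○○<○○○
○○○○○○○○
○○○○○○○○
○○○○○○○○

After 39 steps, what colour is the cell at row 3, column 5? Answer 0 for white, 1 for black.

1

0) ○○○○○○○○
○○○○○○○○
○○○○○○○○
○○○○○○○○
○○○○<○○○
○○○○○○○○
○○○○○○○○
○○○○○○○○
1) ○○○○○○○○
○○○○○○○○
○○○○○○○○
○○○○^○○○
○○○○●○○○
○○○○○○○○
○○○○○○○○
○○○○○○○○
2) ○○○○○○○○
○○○○○○○○
○○○○○○○○
○○○○●>○○
○○○○●○○○
○○○○○○○○
○○○○○○○○
○○○○○○○○
3) ○○○○○○○○
○○○○○○○○
○○○○○○○○
○○○○●●○○
○○○○●v○○
○○○○○○○○
○○○○○○○○
○○○○○○○○
4) ○○○○○○○○
○○○○○○○○
○○○○○○○○
○○○○●●○○
○○○○<●○○
○○○○○○○○
○○○○○○○○
○○○○○○○○
5) ○○○○○○○○
○○○○○○○○
○○○○○○○○
○○○○●●○○
○○○○○●○○
○○○○v○○○
○○○○○○○○
○○○○○○○○
6) ○○○○○○○○
○○○○○○○○
○○○○○○○○
○○○○●●○○
○○○○○●○○
○○○<●○○○
○○○○○○○○
○○○○○○○○
7) ○○○○○○○○
○○○○○○○○
○○○○○○○○
○○○○●●○○
○○○^○●○○
○○○●●○○○
○○○○○○○○
○○○○○○○○
8) ○○○○○○○○
○○○○○○○○
○○○○○○○○
○○○○●●○○
○○○●>●○○
○○○●●○○○
○○○○○○○○
○○○○○○○○
9) ○○○○○○○○
○○○○○○○○
○○○○○○○○
○○○○●●○○
○○○●●●○○
○○○●v○○○
○○○○○○○○
○○○○○○○○
10) ○○○○○○○○
○○○○○○○○
○○○○○○○○
○○○○●●○○
○○○●●●○○
○○○●○>○○
○○○○○○○○
○○○○○○○○
11) ○○○○○○○○
○○○○○○○○
○○○○○○○○
○○○○●●○○
○○○●●●○○
○○○●○●○○
○○○○○v○○
○○○○○○○○
12) ○○○○○○○○
○○○○○○○○
○○○○○○○○
○○○○●●○○
○○○●●●○○
○○○●○●○○
○○○○<●○○
○○○○○○○○
13) ○○○○○○○○
○○○○○○○○
○○○○○○○○
○○○○●●○○
○○○●●●○○
○○○●^●○○
○○○○●●○○
○○○○○○○○
14) ○○○○○○○○
○○○○○○○○
○○○○○○○○
○○○○●●○○
○○○●●●○○
○○○●●>○○
○○○○●●○○
○○○○○○○○
15) ○○○○○○○○
○○○○○○○○
○○○○○○○○
○○○○●●○○
○○○●●^○○
○○○●●○○○
○○○○●●○○
○○○○○○○○
16) ○○○○○○○○
○○○○○○○○
○○○○○○○○
○○○○●●○○
○○○●<○○○
○○○●●○○○
○○○○●●○○
○○○○○○○○
17) ○○○○○○○○
○○○○○○○○
○○○○○○○○
○○○○●●○○
○○○●○○○○
○○○●v○○○
○○○○●●○○
○○○○○○○○
18) ○○○○○○○○
○○○○○○○○
○○○○○○○○
○○○○●●○○
○○○●○○○○
○○○●○>○○
○○○○●●○○
○○○○○○○○
19) ○○○○○○○○
○○○○○○○○
○○○○○○○○
○○○○●●○○
○○○●○○○○
○○○●○●○○
○○○○●v○○
○○○○○○○○
20) ○○○○○○○○
○○○○○○○○
○○○○○○○○
○○○○●●○○
○○○●○○○○
○○○●○●○○
○○○○●○>○
○○○○○○○○
21) ○○○○○○○○
○○○○○○○○
○○○○○○○○
○○○○●●○○
○○○●○○○○
○○○●○●○○
○○○○●○●○
○○○○○○v○
22) ○○○○○○○○
○○○○○○○○
○○○○○○○○
○○○○●●○○
○○○●○○○○
○○○●○●○○
○○○○●○●○
○○○○○<●○
23) ○○○○○○○○
○○○○○○○○
○○○○○○○○
○○○○●●○○
○○○●○○○○
○○○●○●○○
○○○○●^●○
○○○○○●●○
24) ○○○○○○○○
○○○○○○○○
○○○○○○○○
○○○○●●○○
○○○●○○○○
○○○●○●○○
○○○○●●>○
○○○○○●●○
25) ○○○○○○○○
○○○○○○○○
○○○○○○○○
○○○○●●○○
○○○●○○○○
○○○●○●^○
○○○○●●○○
○○○○○●●○
26) ○○○○○○○○
○○○○○○○○
○○○○○○○○
○○○○●●○○
○○○●○○○○
○○○●○●●>
○○○○●●○○
○○○○○●●○
27) ○○○○○○○○
○○○○○○○○
○○○○○○○○
○○○○●●○○
○○○●○○○○
○○○●○●●●
○○○○●●○v
○○○○○●●○
28) ○○○○○○○○
○○○○○○○○
○○○○○○○○
○○○○●●○○
○○○●○○○○
○○○●○●●●
○○○○●●<●
○○○○○●●○
29) ○○○○○○○○
○○○○○○○○
○○○○○○○○
○○○○●●○○
○○○●○○○○
○○○●○●^●
○○○○●●●●
○○○○○●●○
30) ○○○○○○○○
○○○○○○○○
○○○○○○○○
○○○○●●○○
○○○●○○○○
○○○●○<○●
○○○○●●●●
○○○○○●●○
31) ○○○○○○○○
○○○○○○○○
○○○○○○○○
○○○○●●○○
○○○●○○○○
○○○●○○○●
○○○○●v●●
○○○○○●●○
32) ○○○○○○○○
○○○○○○○○
○○○○○○○○
○○○○●●○○
○○○●○○○○
○○○●○○○●
○○○○●○>●
○○○○○●●○
33) ○○○○○○○○
○○○○○○○○
○○○○○○○○
○○○○●●○○
○○○●○○○○
○○○●○○^●
○○○○●○○●
○○○○○●●○
34) ○○○○○○○○
○○○○○○○○
○○○○○○○○
○○○○●●○○
○○○●○○○○
○○○●○○●>
○○○○●○○●
○○○○○●●○
35) ○○○○○○○○
○○○○○○○○
○○○○○○○○
○○○○●●○○
○○○●○○○^
○○○●○○●○
○○○○●○○●
○○○○○●●○
36) ○○○○○○○○
○○○○○○○○
○○○○○○○○
○○○○●●○○
>○○●○○○●
○○○●○○●○
○○○○●○○●
○○○○○●●○
37) ○○○○○○○○
○○○○○○○○
○○○○○○○○
○○○○●●○○
●○○●○○○●
v○○●○○●○
○○○○●○○●
○○○○○●●○
38) ○○○○○○○○
○○○○○○○○
○○○○○○○○
○○○○●●○○
●○○●○○○●
●○○●○○●<
○○○○●○○●
○○○○○●●○
39) ○○○○○○○○
○○○○○○○○
○○○○○○○○
○○○○●●○○
●○○●○○○^
●○○●○○●●
○○○○●○○●
○○○○○●●○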